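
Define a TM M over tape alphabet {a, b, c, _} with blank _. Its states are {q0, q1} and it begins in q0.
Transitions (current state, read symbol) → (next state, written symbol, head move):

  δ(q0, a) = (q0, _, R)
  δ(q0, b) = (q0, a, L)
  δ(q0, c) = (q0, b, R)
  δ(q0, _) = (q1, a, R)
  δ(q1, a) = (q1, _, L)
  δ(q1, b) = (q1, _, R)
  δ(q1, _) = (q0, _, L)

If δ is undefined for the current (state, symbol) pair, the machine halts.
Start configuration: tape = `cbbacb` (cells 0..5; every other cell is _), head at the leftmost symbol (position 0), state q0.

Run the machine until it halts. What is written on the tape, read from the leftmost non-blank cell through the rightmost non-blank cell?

q0 | ___[c]bbacb   read c → write b, move R, go to q0
q0 | ___b[b]bacb   read b → write a, move L, go to q0
q0 | ___[b]abacb   read b → write a, move L, go to q0
q0 | __[_]aabacb   read _ → write a, move R, go to q1
q1 | __a[a]abacb   read a → write _, move L, go to q1
q1 | __[a]_abacb   read a → write _, move L, go to q1
q1 | _[_]__abacb   read _ → write _, move L, go to q0
q0 | [_]___abacb   read _ → write a, move R, go to q1
q1 | a[_]__abacb   read _ → write _, move L, go to q0
q0 | [a]___abacb   read a → write _, move R, go to q0
q0 | _[_]__abacb   read _ → write a, move R, go to q1
q1 | _a[_]_abacb   read _ → write _, move L, go to q0
q0 | _[a]__abacb   read a → write _, move R, go to q0
q0 | __[_]_abacb   read _ → write a, move R, go to q1
q1 | __a[_]abacb   read _ → write _, move L, go to q0
q0 | __[a]_abacb   read a → write _, move R, go to q0
q0 | ___[_]abacb   read _ → write a, move R, go to q1
q1 | ___a[a]bacb   read a → write _, move L, go to q1
q1 | ___[a]_bacb   read a → write _, move L, go to q1
q1 | __[_]__bacb   read _ → write _, move L, go to q0
q0 | _[_]___bacb   read _ → write a, move R, go to q1
q1 | _a[_]__bacb   read _ → write _, move L, go to q0
q0 | _[a]___bacb   read a → write _, move R, go to q0
q0 | __[_]__bacb   read _ → write a, move R, go to q1
q1 | __a[_]_bacb   read _ → write _, move L, go to q0
q0 | __[a]__bacb   read a → write _, move R, go to q0
q0 | ___[_]_bacb   read _ → write a, move R, go to q1
q1 | ___a[_]bacb   read _ → write _, move L, go to q0
q0 | ___[a]_bacb   read a → write _, move R, go to q0
q0 | ____[_]bacb   read _ → write a, move R, go to q1
q1 | ____a[b]acb   read b → write _, move R, go to q1
q1 | ____a_[a]cb   read a → write _, move L, go to q1
q1 | ____a[_]_cb   read _ → write _, move L, go to q0
q0 | ____[a]__cb   read a → write _, move R, go to q0
q0 | _____[_]_cb   read _ → write a, move R, go to q1
q1 | _____a[_]cb   read _ → write _, move L, go to q0
q0 | _____[a]_cb   read a → write _, move R, go to q0
q0 | ______[_]cb   read _ → write a, move R, go to q1
q1 | ______a[c]b
The non-blank tape span at halt is acb.

acb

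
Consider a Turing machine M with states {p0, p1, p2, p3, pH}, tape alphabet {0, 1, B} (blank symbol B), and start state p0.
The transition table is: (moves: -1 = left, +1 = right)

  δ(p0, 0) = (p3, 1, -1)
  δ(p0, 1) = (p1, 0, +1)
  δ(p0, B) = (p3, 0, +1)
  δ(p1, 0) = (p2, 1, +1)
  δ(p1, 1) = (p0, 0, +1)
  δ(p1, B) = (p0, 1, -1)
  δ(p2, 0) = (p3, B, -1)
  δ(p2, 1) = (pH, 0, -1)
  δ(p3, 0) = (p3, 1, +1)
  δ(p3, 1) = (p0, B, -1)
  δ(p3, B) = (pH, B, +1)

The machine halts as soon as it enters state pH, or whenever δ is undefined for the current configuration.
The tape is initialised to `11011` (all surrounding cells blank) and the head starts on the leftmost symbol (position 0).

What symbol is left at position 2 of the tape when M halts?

1

p0 | B[1]1011   read 1 → write 0, move +1, go to p1
p1 | B0[1]011   read 1 → write 0, move +1, go to p0
p0 | B00[0]11   read 0 → write 1, move -1, go to p3
p3 | B0[0]111   read 0 → write 1, move +1, go to p3
p3 | B01[1]11   read 1 → write B, move -1, go to p0
p0 | B0[1]B11   read 1 → write 0, move +1, go to p1
p1 | B00[B]11   read B → write 1, move -1, go to p0
p0 | B0[0]111   read 0 → write 1, move -1, go to p3
p3 | B[0]1111   read 0 → write 1, move +1, go to p3
p3 | B1[1]111   read 1 → write B, move -1, go to p0
p0 | B[1]B111   read 1 → write 0, move +1, go to p1
p1 | B0[B]111   read B → write 1, move -1, go to p0
p0 | B[0]1111   read 0 → write 1, move -1, go to p3
p3 | [B]11111   read B → write B, move +1, go to pH
pH | B[1]1111
Cell 2 holds 1 when M halts.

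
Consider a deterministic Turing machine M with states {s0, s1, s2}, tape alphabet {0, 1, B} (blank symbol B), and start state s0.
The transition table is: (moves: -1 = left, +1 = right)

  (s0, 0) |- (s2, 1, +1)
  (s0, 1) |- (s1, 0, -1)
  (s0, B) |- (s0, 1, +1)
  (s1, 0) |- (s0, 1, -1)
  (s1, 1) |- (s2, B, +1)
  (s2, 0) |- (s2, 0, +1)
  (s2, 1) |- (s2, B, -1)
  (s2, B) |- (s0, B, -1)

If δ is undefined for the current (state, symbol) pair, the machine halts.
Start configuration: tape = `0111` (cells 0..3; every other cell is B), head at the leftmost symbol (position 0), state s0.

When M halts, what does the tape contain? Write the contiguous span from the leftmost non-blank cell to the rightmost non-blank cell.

111B0

state=s0 head=0 tape=BB[0]111   (s0,0)→(s2,1,+1)
state=s2 head=1 tape=BB1[1]11   (s2,1)→(s2,B,-1)
state=s2 head=0 tape=BB[1]B11   (s2,1)→(s2,B,-1)
state=s2 head=-1 tape=B[B]BB11   (s2,B)→(s0,B,-1)
state=s0 head=-2 tape=[B]BBB11   (s0,B)→(s0,1,+1)
state=s0 head=-1 tape=1[B]BB11   (s0,B)→(s0,1,+1)
state=s0 head=0 tape=11[B]B11   (s0,B)→(s0,1,+1)
state=s0 head=1 tape=111[B]11   (s0,B)→(s0,1,+1)
state=s0 head=2 tape=1111[1]1   (s0,1)→(s1,0,-1)
state=s1 head=1 tape=111[1]01   (s1,1)→(s2,B,+1)
state=s2 head=2 tape=111B[0]1   (s2,0)→(s2,0,+1)
state=s2 head=3 tape=111B0[1]   (s2,1)→(s2,B,-1)
state=s2 head=2 tape=111B[0]B   (s2,0)→(s2,0,+1)
state=s2 head=3 tape=111B0[B]   (s2,B)→(s0,B,-1)
state=s0 head=2 tape=111B[0]B   (s0,0)→(s2,1,+1)
state=s2 head=3 tape=111B1[B]   (s2,B)→(s0,B,-1)
state=s0 head=2 tape=111B[1]B   (s0,1)→(s1,0,-1)
state=s1 head=1 tape=111[B]0B
The non-blank tape span at halt is 111B0.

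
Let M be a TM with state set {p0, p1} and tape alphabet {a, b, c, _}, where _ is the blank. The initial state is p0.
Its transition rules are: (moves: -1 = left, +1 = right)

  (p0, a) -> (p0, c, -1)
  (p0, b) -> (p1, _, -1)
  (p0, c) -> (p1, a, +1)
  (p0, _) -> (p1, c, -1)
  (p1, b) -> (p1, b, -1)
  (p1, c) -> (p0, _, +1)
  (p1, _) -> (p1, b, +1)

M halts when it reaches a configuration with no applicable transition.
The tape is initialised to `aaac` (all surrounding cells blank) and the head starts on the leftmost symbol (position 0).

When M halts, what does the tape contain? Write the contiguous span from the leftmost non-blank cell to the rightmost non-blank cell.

p0 | __[a]aac   read a → write c, move -1, go to p0
p0 | _[_]caac   read _ → write c, move -1, go to p1
p1 | [_]ccaac   read _ → write b, move +1, go to p1
p1 | b[c]caac   read c → write _, move +1, go to p0
p0 | b_[c]aac   read c → write a, move +1, go to p1
p1 | b_a[a]ac
The non-blank tape span at halt is b_aaac.

b_aaac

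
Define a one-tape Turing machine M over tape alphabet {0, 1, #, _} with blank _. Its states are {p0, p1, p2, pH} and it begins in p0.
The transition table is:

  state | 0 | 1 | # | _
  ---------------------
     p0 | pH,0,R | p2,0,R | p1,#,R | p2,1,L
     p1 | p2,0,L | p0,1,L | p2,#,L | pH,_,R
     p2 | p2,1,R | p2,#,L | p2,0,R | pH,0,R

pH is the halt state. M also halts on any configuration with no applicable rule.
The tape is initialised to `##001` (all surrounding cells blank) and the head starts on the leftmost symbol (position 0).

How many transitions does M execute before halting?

14

state=p0 head=0 tape=[#]#001__   (p0,#)→(p1,#,R)
state=p1 head=1 tape=#[#]001__   (p1,#)→(p2,#,L)
state=p2 head=0 tape=[#]#001__   (p2,#)→(p2,0,R)
state=p2 head=1 tape=0[#]001__   (p2,#)→(p2,0,R)
state=p2 head=2 tape=00[0]01__   (p2,0)→(p2,1,R)
state=p2 head=3 tape=001[0]1__   (p2,0)→(p2,1,R)
state=p2 head=4 tape=0011[1]__   (p2,1)→(p2,#,L)
state=p2 head=3 tape=001[1]#__   (p2,1)→(p2,#,L)
state=p2 head=2 tape=00[1]##__   (p2,1)→(p2,#,L)
state=p2 head=1 tape=0[0]###__   (p2,0)→(p2,1,R)
state=p2 head=2 tape=01[#]##__   (p2,#)→(p2,0,R)
state=p2 head=3 tape=010[#]#__   (p2,#)→(p2,0,R)
state=p2 head=4 tape=0100[#]__   (p2,#)→(p2,0,R)
state=p2 head=5 tape=01000[_]_   (p2,_)→(pH,0,R)
state=pH head=6 tape=010000[_]
M halts after 14 transitions.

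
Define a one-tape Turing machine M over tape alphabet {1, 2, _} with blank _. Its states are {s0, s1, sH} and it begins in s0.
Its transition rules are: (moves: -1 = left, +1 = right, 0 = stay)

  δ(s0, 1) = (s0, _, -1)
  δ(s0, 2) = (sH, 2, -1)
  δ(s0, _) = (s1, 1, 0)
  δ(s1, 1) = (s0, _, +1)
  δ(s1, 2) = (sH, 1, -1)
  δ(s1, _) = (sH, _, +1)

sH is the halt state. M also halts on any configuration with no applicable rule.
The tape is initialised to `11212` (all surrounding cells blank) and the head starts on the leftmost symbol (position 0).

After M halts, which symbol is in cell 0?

state=s0 head=0 tape=_[1]1212   (s0,1)→(s0,_,-1)
state=s0 head=-1 tape=[_]_1212   (s0,_)→(s1,1,0)
state=s1 head=-1 tape=[1]_1212   (s1,1)→(s0,_,+1)
state=s0 head=0 tape=_[_]1212   (s0,_)→(s1,1,0)
state=s1 head=0 tape=_[1]1212   (s1,1)→(s0,_,+1)
state=s0 head=1 tape=__[1]212   (s0,1)→(s0,_,-1)
state=s0 head=0 tape=_[_]_212   (s0,_)→(s1,1,0)
state=s1 head=0 tape=_[1]_212   (s1,1)→(s0,_,+1)
state=s0 head=1 tape=__[_]212   (s0,_)→(s1,1,0)
state=s1 head=1 tape=__[1]212   (s1,1)→(s0,_,+1)
state=s0 head=2 tape=___[2]12   (s0,2)→(sH,2,-1)
state=sH head=1 tape=__[_]212
Cell 0 holds _ when M halts.

_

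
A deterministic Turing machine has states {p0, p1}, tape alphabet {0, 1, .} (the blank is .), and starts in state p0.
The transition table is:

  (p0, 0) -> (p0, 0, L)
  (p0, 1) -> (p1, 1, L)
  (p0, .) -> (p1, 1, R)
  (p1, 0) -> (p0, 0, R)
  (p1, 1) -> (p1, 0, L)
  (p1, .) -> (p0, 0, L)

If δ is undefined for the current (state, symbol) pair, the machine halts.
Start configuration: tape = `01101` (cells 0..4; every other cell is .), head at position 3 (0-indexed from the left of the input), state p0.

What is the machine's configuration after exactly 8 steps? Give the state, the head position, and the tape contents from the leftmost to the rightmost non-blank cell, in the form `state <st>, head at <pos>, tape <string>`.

state p0, head at 1, tape 100101

state=p0 head=3 tape=.011[0]1   (p0,0)→(p0,0,L)
state=p0 head=2 tape=.01[1]01   (p0,1)→(p1,1,L)
state=p1 head=1 tape=.0[1]101   (p1,1)→(p1,0,L)
state=p1 head=0 tape=.[0]0101   (p1,0)→(p0,0,R)
state=p0 head=1 tape=.0[0]101   (p0,0)→(p0,0,L)
state=p0 head=0 tape=.[0]0101   (p0,0)→(p0,0,L)
state=p0 head=-1 tape=[.]00101   (p0,.)→(p1,1,R)
state=p1 head=0 tape=1[0]0101   (p1,0)→(p0,0,R)
state=p0 head=1 tape=10[0]101
After 8 steps: state p0, head at 1, tape 100101.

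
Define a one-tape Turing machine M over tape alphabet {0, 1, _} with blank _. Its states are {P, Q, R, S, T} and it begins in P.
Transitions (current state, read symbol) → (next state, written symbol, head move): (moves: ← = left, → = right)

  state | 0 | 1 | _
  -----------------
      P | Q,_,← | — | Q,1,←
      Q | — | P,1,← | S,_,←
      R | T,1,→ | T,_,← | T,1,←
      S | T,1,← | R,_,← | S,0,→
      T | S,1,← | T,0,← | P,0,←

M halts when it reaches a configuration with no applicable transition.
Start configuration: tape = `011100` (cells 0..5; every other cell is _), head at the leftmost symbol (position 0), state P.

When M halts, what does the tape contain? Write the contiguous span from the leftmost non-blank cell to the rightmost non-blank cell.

00101100

state=P head=0 tape=__[0]11100   (P,0)→(Q,_,←)
state=Q head=-1 tape=_[_]_11100   (Q,_)→(S,_,←)
state=S head=-2 tape=[_]__11100   (S,_)→(S,0,→)
state=S head=-1 tape=0[_]_11100   (S,_)→(S,0,→)
state=S head=0 tape=00[_]11100   (S,_)→(S,0,→)
state=S head=1 tape=000[1]1100   (S,1)→(R,_,←)
state=R head=0 tape=00[0]_1100   (R,0)→(T,1,→)
state=T head=1 tape=001[_]1100   (T,_)→(P,0,←)
state=P head=0 tape=00[1]01100
The non-blank tape span at halt is 00101100.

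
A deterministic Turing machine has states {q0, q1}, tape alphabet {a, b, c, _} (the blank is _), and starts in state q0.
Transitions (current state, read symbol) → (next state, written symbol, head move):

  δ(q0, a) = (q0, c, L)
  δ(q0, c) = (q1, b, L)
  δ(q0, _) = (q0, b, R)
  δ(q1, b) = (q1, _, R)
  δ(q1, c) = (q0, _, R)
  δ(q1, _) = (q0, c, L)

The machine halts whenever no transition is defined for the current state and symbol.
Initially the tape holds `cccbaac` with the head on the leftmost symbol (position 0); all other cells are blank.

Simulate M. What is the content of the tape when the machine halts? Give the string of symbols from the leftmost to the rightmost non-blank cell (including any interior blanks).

aac

q0 | __[c]ccbaac   read c → write b, move L, go to q1
q1 | _[_]bccbaac   read _ → write c, move L, go to q0
q0 | [_]cbccbaac   read _ → write b, move R, go to q0
q0 | b[c]bccbaac   read c → write b, move L, go to q1
q1 | [b]bbccbaac   read b → write _, move R, go to q1
q1 | _[b]bccbaac   read b → write _, move R, go to q1
q1 | __[b]ccbaac   read b → write _, move R, go to q1
q1 | ___[c]cbaac   read c → write _, move R, go to q0
q0 | ____[c]baac   read c → write b, move L, go to q1
q1 | ___[_]bbaac   read _ → write c, move L, go to q0
q0 | __[_]cbbaac   read _ → write b, move R, go to q0
q0 | __b[c]bbaac   read c → write b, move L, go to q1
q1 | __[b]bbbaac   read b → write _, move R, go to q1
q1 | ___[b]bbaac   read b → write _, move R, go to q1
q1 | ____[b]baac   read b → write _, move R, go to q1
q1 | _____[b]aac   read b → write _, move R, go to q1
q1 | ______[a]ac
The non-blank tape span at halt is aac.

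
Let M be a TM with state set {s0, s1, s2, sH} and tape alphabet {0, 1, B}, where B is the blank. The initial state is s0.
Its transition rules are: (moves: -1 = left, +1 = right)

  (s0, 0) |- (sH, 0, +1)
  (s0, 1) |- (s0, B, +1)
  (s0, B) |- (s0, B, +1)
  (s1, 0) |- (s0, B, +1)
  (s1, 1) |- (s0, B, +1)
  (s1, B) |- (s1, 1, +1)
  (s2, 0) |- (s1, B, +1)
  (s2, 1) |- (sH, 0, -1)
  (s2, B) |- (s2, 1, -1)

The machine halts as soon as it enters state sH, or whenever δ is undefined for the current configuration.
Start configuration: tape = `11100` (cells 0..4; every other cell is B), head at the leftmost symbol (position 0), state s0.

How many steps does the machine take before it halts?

s0 | [1]1100   read 1 → write B, move +1, go to s0
s0 | B[1]100   read 1 → write B, move +1, go to s0
s0 | BB[1]00   read 1 → write B, move +1, go to s0
s0 | BBB[0]0   read 0 → write 0, move +1, go to sH
sH | BBB0[0]
M halts after 4 transitions.

4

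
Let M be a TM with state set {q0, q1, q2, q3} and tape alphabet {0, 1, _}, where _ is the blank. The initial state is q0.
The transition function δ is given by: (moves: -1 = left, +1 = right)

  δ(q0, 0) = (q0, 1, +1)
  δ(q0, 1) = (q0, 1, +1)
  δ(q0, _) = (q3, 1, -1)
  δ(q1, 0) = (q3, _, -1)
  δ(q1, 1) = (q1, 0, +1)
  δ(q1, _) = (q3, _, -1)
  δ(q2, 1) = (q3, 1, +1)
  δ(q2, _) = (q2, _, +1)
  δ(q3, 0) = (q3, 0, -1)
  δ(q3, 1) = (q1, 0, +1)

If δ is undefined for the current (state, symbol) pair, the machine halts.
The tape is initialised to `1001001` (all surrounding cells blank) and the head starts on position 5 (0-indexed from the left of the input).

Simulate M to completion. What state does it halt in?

q0 | _10010[0]1__   read 0 → write 1, move +1, go to q0
q0 | _100101[1]__   read 1 → write 1, move +1, go to q0
q0 | _1001011[_]_   read _ → write 1, move -1, go to q3
q3 | _100101[1]1_   read 1 → write 0, move +1, go to q1
q1 | _1001010[1]_   read 1 → write 0, move +1, go to q1
q1 | _10010100[_]   read _ → write _, move -1, go to q3
q3 | _1001010[0]_   read 0 → write 0, move -1, go to q3
q3 | _100101[0]0_   read 0 → write 0, move -1, go to q3
q3 | _10010[1]00_   read 1 → write 0, move +1, go to q1
q1 | _100100[0]0_   read 0 → write _, move -1, go to q3
q3 | _10010[0]_0_   read 0 → write 0, move -1, go to q3
q3 | _1001[0]0_0_   read 0 → write 0, move -1, go to q3
q3 | _100[1]00_0_   read 1 → write 0, move +1, go to q1
q1 | _1000[0]0_0_   read 0 → write _, move -1, go to q3
q3 | _100[0]_0_0_   read 0 → write 0, move -1, go to q3
q3 | _10[0]0_0_0_   read 0 → write 0, move -1, go to q3
q3 | _1[0]00_0_0_   read 0 → write 0, move -1, go to q3
q3 | _[1]000_0_0_   read 1 → write 0, move +1, go to q1
q1 | _0[0]00_0_0_   read 0 → write _, move -1, go to q3
q3 | _[0]_00_0_0_   read 0 → write 0, move -1, go to q3
q3 | [_]0_00_0_0_
No transition is defined for (q3, _); M halts in state q3.

q3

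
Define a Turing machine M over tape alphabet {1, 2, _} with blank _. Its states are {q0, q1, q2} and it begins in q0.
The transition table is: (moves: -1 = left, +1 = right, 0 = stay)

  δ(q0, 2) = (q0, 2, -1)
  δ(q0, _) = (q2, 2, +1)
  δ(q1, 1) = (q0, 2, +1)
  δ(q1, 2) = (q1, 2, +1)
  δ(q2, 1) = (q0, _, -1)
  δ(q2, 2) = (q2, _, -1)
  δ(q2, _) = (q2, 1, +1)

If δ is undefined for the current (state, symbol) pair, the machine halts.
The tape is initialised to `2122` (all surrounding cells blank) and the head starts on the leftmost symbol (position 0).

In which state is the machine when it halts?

state=q0 head=0 tape=__[2]122   (q0,2)→(q0,2,-1)
state=q0 head=-1 tape=_[_]2122   (q0,_)→(q2,2,+1)
state=q2 head=0 tape=_2[2]122   (q2,2)→(q2,_,-1)
state=q2 head=-1 tape=_[2]_122   (q2,2)→(q2,_,-1)
state=q2 head=-2 tape=[_]__122   (q2,_)→(q2,1,+1)
state=q2 head=-1 tape=1[_]_122   (q2,_)→(q2,1,+1)
state=q2 head=0 tape=11[_]122   (q2,_)→(q2,1,+1)
state=q2 head=1 tape=111[1]22   (q2,1)→(q0,_,-1)
state=q0 head=0 tape=11[1]_22
No transition is defined for (q0, 1); M halts in state q0.

q0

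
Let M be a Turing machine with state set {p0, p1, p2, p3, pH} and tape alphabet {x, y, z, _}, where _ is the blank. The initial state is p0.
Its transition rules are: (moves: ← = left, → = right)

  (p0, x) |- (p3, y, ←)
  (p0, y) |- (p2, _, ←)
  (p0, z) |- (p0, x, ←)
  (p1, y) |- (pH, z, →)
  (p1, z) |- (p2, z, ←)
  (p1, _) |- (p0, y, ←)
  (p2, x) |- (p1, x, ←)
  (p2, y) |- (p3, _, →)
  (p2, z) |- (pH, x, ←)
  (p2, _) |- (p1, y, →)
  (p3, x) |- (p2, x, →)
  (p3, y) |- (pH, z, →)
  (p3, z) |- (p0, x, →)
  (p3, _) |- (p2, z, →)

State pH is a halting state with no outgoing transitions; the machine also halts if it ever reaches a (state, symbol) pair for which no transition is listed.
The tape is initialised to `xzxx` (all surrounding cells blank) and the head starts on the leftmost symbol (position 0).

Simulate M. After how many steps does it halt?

17

p0 | _[x]zxx__   read x → write y, move ←, go to p3
p3 | [_]yzxx__   read _ → write z, move →, go to p2
p2 | z[y]zxx__   read y → write _, move →, go to p3
p3 | z_[z]xx__   read z → write x, move →, go to p0
p0 | z_x[x]x__   read x → write y, move ←, go to p3
p3 | z_[x]yx__   read x → write x, move →, go to p2
p2 | z_x[y]x__   read y → write _, move →, go to p3
p3 | z_x_[x]__   read x → write x, move →, go to p2
p2 | z_x_x[_]_   read _ → write y, move →, go to p1
p1 | z_x_xy[_]   read _ → write y, move ←, go to p0
p0 | z_x_x[y]y   read y → write _, move ←, go to p2
p2 | z_x_[x]_y   read x → write x, move ←, go to p1
p1 | z_x[_]x_y   read _ → write y, move ←, go to p0
p0 | z_[x]yx_y   read x → write y, move ←, go to p3
p3 | z[_]yyx_y   read _ → write z, move →, go to p2
p2 | zz[y]yx_y   read y → write _, move →, go to p3
p3 | zz_[y]x_y   read y → write z, move →, go to pH
pH | zz_z[x]_y
M halts after 17 transitions.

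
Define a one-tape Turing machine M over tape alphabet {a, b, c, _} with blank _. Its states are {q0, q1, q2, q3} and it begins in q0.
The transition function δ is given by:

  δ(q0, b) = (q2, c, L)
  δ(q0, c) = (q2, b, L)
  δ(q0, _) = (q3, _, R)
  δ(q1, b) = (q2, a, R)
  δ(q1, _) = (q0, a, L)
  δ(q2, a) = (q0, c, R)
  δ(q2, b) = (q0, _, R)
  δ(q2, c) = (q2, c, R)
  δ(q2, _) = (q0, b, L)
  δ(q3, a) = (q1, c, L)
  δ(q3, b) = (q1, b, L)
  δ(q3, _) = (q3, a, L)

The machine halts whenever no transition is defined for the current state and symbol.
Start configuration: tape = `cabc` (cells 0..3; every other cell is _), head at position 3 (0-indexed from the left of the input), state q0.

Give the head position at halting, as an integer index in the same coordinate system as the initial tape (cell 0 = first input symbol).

1

q0 | cab[c]   read c → write b, move L, go to q2
q2 | ca[b]b   read b → write _, move R, go to q0
q0 | ca_[b]   read b → write c, move L, go to q2
q2 | ca[_]c   read _ → write b, move L, go to q0
q0 | c[a]bc
At halt the head is at cell 1.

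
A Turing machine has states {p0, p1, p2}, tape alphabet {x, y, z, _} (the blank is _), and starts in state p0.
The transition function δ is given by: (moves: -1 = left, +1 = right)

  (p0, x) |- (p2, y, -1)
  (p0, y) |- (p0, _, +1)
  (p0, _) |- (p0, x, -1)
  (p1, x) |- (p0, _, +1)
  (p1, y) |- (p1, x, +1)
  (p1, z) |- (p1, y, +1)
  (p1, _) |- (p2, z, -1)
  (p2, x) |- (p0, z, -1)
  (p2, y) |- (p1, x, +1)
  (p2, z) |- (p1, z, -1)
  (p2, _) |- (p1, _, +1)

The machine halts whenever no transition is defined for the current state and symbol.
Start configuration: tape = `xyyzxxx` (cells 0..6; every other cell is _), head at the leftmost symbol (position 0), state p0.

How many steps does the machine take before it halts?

27

state=p0 head=0 tape=_[x]yyzxxx__   (p0,x)→(p2,y,-1)
state=p2 head=-1 tape=[_]yyyzxxx__   (p2,_)→(p1,_,+1)
state=p1 head=0 tape=_[y]yyzxxx__   (p1,y)→(p1,x,+1)
state=p1 head=1 tape=_x[y]yzxxx__   (p1,y)→(p1,x,+1)
state=p1 head=2 tape=_xx[y]zxxx__   (p1,y)→(p1,x,+1)
state=p1 head=3 tape=_xxx[z]xxx__   (p1,z)→(p1,y,+1)
state=p1 head=4 tape=_xxxy[x]xx__   (p1,x)→(p0,_,+1)
state=p0 head=5 tape=_xxxy_[x]x__   (p0,x)→(p2,y,-1)
state=p2 head=4 tape=_xxxy[_]yx__   (p2,_)→(p1,_,+1)
state=p1 head=5 tape=_xxxy_[y]x__   (p1,y)→(p1,x,+1)
state=p1 head=6 tape=_xxxy_x[x]__   (p1,x)→(p0,_,+1)
state=p0 head=7 tape=_xxxy_x_[_]_   (p0,_)→(p0,x,-1)
state=p0 head=6 tape=_xxxy_x[_]x_   (p0,_)→(p0,x,-1)
state=p0 head=5 tape=_xxxy_[x]xx_   (p0,x)→(p2,y,-1)
state=p2 head=4 tape=_xxxy[_]yxx_   (p2,_)→(p1,_,+1)
state=p1 head=5 tape=_xxxy_[y]xx_   (p1,y)→(p1,x,+1)
state=p1 head=6 tape=_xxxy_x[x]x_   (p1,x)→(p0,_,+1)
state=p0 head=7 tape=_xxxy_x_[x]_   (p0,x)→(p2,y,-1)
state=p2 head=6 tape=_xxxy_x[_]y_   (p2,_)→(p1,_,+1)
state=p1 head=7 tape=_xxxy_x_[y]_   (p1,y)→(p1,x,+1)
state=p1 head=8 tape=_xxxy_x_x[_]   (p1,_)→(p2,z,-1)
state=p2 head=7 tape=_xxxy_x_[x]z   (p2,x)→(p0,z,-1)
state=p0 head=6 tape=_xxxy_x[_]zz   (p0,_)→(p0,x,-1)
state=p0 head=5 tape=_xxxy_[x]xzz   (p0,x)→(p2,y,-1)
state=p2 head=4 tape=_xxxy[_]yxzz   (p2,_)→(p1,_,+1)
state=p1 head=5 tape=_xxxy_[y]xzz   (p1,y)→(p1,x,+1)
state=p1 head=6 tape=_xxxy_x[x]zz   (p1,x)→(p0,_,+1)
state=p0 head=7 tape=_xxxy_x_[z]z
M halts after 27 transitions.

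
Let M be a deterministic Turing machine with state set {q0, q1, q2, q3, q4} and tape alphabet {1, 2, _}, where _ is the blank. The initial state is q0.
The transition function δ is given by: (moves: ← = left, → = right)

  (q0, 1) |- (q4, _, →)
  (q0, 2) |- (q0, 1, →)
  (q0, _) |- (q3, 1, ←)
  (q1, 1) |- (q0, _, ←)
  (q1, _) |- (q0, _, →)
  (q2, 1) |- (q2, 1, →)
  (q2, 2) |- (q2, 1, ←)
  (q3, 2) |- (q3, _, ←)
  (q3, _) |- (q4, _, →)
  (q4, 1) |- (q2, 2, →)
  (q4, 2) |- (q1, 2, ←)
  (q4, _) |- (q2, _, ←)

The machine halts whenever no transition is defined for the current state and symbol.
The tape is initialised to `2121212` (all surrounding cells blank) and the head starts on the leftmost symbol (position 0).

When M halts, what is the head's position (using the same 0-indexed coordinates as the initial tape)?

6

state=q0 head=0 tape=[2]121212_   (q0,2)→(q0,1,→)
state=q0 head=1 tape=1[1]21212_   (q0,1)→(q4,_,→)
state=q4 head=2 tape=1_[2]1212_   (q4,2)→(q1,2,←)
state=q1 head=1 tape=1[_]21212_   (q1,_)→(q0,_,→)
state=q0 head=2 tape=1_[2]1212_   (q0,2)→(q0,1,→)
state=q0 head=3 tape=1_1[1]212_   (q0,1)→(q4,_,→)
state=q4 head=4 tape=1_1_[2]12_   (q4,2)→(q1,2,←)
state=q1 head=3 tape=1_1[_]212_   (q1,_)→(q0,_,→)
state=q0 head=4 tape=1_1_[2]12_   (q0,2)→(q0,1,→)
state=q0 head=5 tape=1_1_1[1]2_   (q0,1)→(q4,_,→)
state=q4 head=6 tape=1_1_1_[2]_   (q4,2)→(q1,2,←)
state=q1 head=5 tape=1_1_1[_]2_   (q1,_)→(q0,_,→)
state=q0 head=6 tape=1_1_1_[2]_   (q0,2)→(q0,1,→)
state=q0 head=7 tape=1_1_1_1[_]   (q0,_)→(q3,1,←)
state=q3 head=6 tape=1_1_1_[1]1
At halt the head is at cell 6.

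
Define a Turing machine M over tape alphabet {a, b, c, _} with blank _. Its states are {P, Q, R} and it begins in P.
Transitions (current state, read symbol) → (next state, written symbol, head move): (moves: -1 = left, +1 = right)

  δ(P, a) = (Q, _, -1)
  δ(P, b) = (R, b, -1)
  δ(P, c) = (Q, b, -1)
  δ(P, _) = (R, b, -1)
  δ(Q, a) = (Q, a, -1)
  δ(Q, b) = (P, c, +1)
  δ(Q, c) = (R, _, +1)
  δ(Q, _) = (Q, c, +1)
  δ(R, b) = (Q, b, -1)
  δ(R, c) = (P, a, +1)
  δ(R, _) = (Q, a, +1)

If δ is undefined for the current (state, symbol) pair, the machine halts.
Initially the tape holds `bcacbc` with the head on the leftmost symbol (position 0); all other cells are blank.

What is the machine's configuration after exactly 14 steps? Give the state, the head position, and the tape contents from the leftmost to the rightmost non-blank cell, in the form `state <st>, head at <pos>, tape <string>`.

state Q, head at 4, tape ac_acbc

state=P head=0 tape=_[b]cacbc   (P,b)→(R,b,-1)
state=R head=-1 tape=[_]bcacbc   (R,_)→(Q,a,+1)
state=Q head=0 tape=a[b]cacbc   (Q,b)→(P,c,+1)
state=P head=1 tape=ac[c]acbc   (P,c)→(Q,b,-1)
state=Q head=0 tape=a[c]bacbc   (Q,c)→(R,_,+1)
state=R head=1 tape=a_[b]acbc   (R,b)→(Q,b,-1)
state=Q head=0 tape=a[_]bacbc   (Q,_)→(Q,c,+1)
state=Q head=1 tape=ac[b]acbc   (Q,b)→(P,c,+1)
state=P head=2 tape=acc[a]cbc   (P,a)→(Q,_,-1)
state=Q head=1 tape=ac[c]_cbc   (Q,c)→(R,_,+1)
state=R head=2 tape=ac_[_]cbc   (R,_)→(Q,a,+1)
state=Q head=3 tape=ac_a[c]bc   (Q,c)→(R,_,+1)
state=R head=4 tape=ac_a_[b]c   (R,b)→(Q,b,-1)
state=Q head=3 tape=ac_a[_]bc   (Q,_)→(Q,c,+1)
state=Q head=4 tape=ac_ac[b]c
After 14 steps: state Q, head at 4, tape ac_acbc.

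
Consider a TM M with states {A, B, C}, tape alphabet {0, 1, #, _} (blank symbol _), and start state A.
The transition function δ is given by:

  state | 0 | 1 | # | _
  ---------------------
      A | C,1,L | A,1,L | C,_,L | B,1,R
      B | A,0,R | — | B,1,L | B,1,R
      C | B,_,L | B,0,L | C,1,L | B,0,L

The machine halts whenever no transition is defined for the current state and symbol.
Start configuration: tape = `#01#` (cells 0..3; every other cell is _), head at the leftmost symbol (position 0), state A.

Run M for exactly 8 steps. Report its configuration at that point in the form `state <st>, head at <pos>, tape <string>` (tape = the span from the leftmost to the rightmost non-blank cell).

state=A head=0 tape=__[#]01#   (A,#)→(C,_,L)
state=C head=-1 tape=_[_]_01#   (C,_)→(B,0,L)
state=B head=-2 tape=[_]0_01#   (B,_)→(B,1,R)
state=B head=-1 tape=1[0]_01#   (B,0)→(A,0,R)
state=A head=0 tape=10[_]01#   (A,_)→(B,1,R)
state=B head=1 tape=101[0]1#   (B,0)→(A,0,R)
state=A head=2 tape=1010[1]#   (A,1)→(A,1,L)
state=A head=1 tape=101[0]1#   (A,0)→(C,1,L)
state=C head=0 tape=10[1]11#
After 8 steps: state C, head at 0, tape 10111#.

state C, head at 0, tape 10111#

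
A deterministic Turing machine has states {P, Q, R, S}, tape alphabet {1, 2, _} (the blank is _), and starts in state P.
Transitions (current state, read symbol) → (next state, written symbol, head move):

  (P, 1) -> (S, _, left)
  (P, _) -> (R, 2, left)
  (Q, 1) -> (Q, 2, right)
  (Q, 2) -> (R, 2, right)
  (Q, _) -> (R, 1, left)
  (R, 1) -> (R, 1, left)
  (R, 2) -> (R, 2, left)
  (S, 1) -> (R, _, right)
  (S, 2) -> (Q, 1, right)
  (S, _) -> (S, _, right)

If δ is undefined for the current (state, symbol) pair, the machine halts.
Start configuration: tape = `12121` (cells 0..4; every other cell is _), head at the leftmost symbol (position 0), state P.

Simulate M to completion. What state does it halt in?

R

P | _[1]2121   read 1 → write _, move left, go to S
S | [_]_2121   read _ → write _, move right, go to S
S | _[_]2121   read _ → write _, move right, go to S
S | __[2]121   read 2 → write 1, move right, go to Q
Q | __1[1]21   read 1 → write 2, move right, go to Q
Q | __12[2]1   read 2 → write 2, move right, go to R
R | __122[1]   read 1 → write 1, move left, go to R
R | __12[2]1   read 2 → write 2, move left, go to R
R | __1[2]21   read 2 → write 2, move left, go to R
R | __[1]221   read 1 → write 1, move left, go to R
R | _[_]1221
No transition is defined for (R, _); M halts in state R.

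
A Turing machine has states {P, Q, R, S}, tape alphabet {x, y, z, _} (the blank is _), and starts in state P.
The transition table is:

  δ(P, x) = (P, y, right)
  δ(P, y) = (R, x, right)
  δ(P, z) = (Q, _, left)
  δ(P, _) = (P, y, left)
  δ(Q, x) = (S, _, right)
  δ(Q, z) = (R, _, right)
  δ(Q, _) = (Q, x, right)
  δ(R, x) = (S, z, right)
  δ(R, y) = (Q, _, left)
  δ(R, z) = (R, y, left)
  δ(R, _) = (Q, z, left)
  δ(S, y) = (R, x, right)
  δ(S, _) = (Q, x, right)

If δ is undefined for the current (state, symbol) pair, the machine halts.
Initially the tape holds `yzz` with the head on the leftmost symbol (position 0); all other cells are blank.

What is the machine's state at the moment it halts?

P | [y]zz_   read y → write x, move right, go to R
R | x[z]z_   read z → write y, move left, go to R
R | [x]yz_   read x → write z, move right, go to S
S | z[y]z_   read y → write x, move right, go to R
R | zx[z]_   read z → write y, move left, go to R
R | z[x]y_   read x → write z, move right, go to S
S | zz[y]_   read y → write x, move right, go to R
R | zzx[_]   read _ → write z, move left, go to Q
Q | zz[x]z   read x → write _, move right, go to S
S | zz_[z]
No transition is defined for (S, z); M halts in state S.

S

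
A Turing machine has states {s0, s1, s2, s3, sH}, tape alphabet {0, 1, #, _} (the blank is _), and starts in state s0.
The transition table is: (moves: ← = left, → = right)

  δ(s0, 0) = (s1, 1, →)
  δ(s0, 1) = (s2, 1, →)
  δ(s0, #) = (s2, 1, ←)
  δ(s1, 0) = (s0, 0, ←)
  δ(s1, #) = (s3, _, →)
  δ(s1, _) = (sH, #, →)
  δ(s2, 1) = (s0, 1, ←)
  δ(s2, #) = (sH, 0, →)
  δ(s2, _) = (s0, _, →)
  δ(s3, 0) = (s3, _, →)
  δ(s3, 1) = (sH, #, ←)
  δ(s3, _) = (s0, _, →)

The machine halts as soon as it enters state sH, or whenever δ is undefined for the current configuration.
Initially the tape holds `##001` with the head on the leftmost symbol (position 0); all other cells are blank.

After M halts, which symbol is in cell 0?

state=s0 head=0 tape=_[#]#001   (s0,#)→(s2,1,←)
state=s2 head=-1 tape=[_]1#001   (s2,_)→(s0,_,→)
state=s0 head=0 tape=_[1]#001   (s0,1)→(s2,1,→)
state=s2 head=1 tape=_1[#]001   (s2,#)→(sH,0,→)
state=sH head=2 tape=_10[0]01
Cell 0 holds 1 when M halts.

1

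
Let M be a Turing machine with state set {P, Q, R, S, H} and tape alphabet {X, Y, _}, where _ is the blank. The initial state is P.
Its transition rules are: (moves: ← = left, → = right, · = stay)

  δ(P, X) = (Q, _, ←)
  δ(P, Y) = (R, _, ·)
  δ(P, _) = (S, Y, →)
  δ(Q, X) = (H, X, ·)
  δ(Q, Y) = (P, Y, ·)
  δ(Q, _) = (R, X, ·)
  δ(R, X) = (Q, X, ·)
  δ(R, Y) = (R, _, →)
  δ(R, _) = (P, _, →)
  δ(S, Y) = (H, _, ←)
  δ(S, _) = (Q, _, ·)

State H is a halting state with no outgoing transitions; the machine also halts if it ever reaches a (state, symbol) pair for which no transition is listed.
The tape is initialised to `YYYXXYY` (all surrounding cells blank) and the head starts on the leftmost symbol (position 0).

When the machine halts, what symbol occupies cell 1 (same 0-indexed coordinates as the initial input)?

state=P head=0 tape=[Y]YYXXYY   (P,Y)→(R,_,·)
state=R head=0 tape=[_]YYXXYY   (R,_)→(P,_,→)
state=P head=1 tape=_[Y]YXXYY   (P,Y)→(R,_,·)
state=R head=1 tape=_[_]YXXYY   (R,_)→(P,_,→)
state=P head=2 tape=__[Y]XXYY   (P,Y)→(R,_,·)
state=R head=2 tape=__[_]XXYY   (R,_)→(P,_,→)
state=P head=3 tape=___[X]XYY   (P,X)→(Q,_,←)
state=Q head=2 tape=__[_]_XYY   (Q,_)→(R,X,·)
state=R head=2 tape=__[X]_XYY   (R,X)→(Q,X,·)
state=Q head=2 tape=__[X]_XYY   (Q,X)→(H,X,·)
state=H head=2 tape=__[X]_XYY
Cell 1 holds _ when M halts.

_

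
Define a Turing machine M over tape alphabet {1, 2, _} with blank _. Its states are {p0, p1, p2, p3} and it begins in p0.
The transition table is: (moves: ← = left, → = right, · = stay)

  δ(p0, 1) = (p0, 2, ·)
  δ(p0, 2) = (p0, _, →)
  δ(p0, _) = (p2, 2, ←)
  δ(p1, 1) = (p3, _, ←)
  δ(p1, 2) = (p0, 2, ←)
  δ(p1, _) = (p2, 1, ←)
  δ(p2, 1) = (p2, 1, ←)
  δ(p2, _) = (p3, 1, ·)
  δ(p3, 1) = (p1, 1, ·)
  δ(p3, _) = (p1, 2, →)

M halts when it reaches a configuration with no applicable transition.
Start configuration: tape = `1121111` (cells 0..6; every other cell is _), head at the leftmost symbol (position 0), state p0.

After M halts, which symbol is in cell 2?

_

p0 | [1]121111_   read 1 → write 2, move ·, go to p0
p0 | [2]121111_   read 2 → write _, move →, go to p0
p0 | _[1]21111_   read 1 → write 2, move ·, go to p0
p0 | _[2]21111_   read 2 → write _, move →, go to p0
p0 | __[2]1111_   read 2 → write _, move →, go to p0
p0 | ___[1]111_   read 1 → write 2, move ·, go to p0
p0 | ___[2]111_   read 2 → write _, move →, go to p0
p0 | ____[1]11_   read 1 → write 2, move ·, go to p0
p0 | ____[2]11_   read 2 → write _, move →, go to p0
p0 | _____[1]1_   read 1 → write 2, move ·, go to p0
p0 | _____[2]1_   read 2 → write _, move →, go to p0
p0 | ______[1]_   read 1 → write 2, move ·, go to p0
p0 | ______[2]_   read 2 → write _, move →, go to p0
p0 | _______[_]   read _ → write 2, move ←, go to p2
p2 | ______[_]2   read _ → write 1, move ·, go to p3
p3 | ______[1]2   read 1 → write 1, move ·, go to p1
p1 | ______[1]2   read 1 → write _, move ←, go to p3
p3 | _____[_]_2   read _ → write 2, move →, go to p1
p1 | _____2[_]2   read _ → write 1, move ←, go to p2
p2 | _____[2]12
Cell 2 holds _ when M halts.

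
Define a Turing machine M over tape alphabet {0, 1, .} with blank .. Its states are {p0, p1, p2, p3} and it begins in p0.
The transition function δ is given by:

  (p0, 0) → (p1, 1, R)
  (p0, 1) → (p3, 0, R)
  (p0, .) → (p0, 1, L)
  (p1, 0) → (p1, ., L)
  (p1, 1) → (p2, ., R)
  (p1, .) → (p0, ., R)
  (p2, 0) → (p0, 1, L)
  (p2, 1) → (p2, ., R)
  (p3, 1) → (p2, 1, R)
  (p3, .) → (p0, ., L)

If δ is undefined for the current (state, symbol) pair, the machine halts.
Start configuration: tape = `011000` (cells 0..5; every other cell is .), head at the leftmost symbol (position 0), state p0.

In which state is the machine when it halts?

p2

p0 | [0]11000.   read 0 → write 1, move R, go to p1
p1 | 1[1]1000.   read 1 → write ., move R, go to p2
p2 | 1.[1]000.   read 1 → write ., move R, go to p2
p2 | 1..[0]00.   read 0 → write 1, move L, go to p0
p0 | 1.[.]100.   read . → write 1, move L, go to p0
p0 | 1[.]1100.   read . → write 1, move L, go to p0
p0 | [1]11100.   read 1 → write 0, move R, go to p3
p3 | 0[1]1100.   read 1 → write 1, move R, go to p2
p2 | 01[1]100.   read 1 → write ., move R, go to p2
p2 | 01.[1]00.   read 1 → write ., move R, go to p2
p2 | 01..[0]0.   read 0 → write 1, move L, go to p0
p0 | 01.[.]10.   read . → write 1, move L, go to p0
p0 | 01[.]110.   read . → write 1, move L, go to p0
p0 | 0[1]1110.   read 1 → write 0, move R, go to p3
p3 | 00[1]110.   read 1 → write 1, move R, go to p2
p2 | 001[1]10.   read 1 → write ., move R, go to p2
p2 | 001.[1]0.   read 1 → write ., move R, go to p2
p2 | 001..[0].   read 0 → write 1, move L, go to p0
p0 | 001.[.]1.   read . → write 1, move L, go to p0
p0 | 001[.]11.   read . → write 1, move L, go to p0
p0 | 00[1]111.   read 1 → write 0, move R, go to p3
p3 | 000[1]11.   read 1 → write 1, move R, go to p2
p2 | 0001[1]1.   read 1 → write ., move R, go to p2
p2 | 0001.[1].   read 1 → write ., move R, go to p2
p2 | 0001..[.]
No transition is defined for (p2, .); M halts in state p2.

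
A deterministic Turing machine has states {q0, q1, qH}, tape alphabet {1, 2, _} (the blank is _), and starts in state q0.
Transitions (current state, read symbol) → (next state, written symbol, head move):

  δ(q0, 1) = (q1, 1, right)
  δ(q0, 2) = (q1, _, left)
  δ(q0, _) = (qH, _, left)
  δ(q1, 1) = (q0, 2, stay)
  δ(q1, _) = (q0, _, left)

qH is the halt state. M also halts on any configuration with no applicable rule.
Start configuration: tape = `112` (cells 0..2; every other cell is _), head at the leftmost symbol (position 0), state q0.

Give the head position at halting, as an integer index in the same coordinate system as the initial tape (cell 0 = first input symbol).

q0 | ___[1]12   read 1 → write 1, move right, go to q1
q1 | ___1[1]2   read 1 → write 2, move stay, go to q0
q0 | ___1[2]2   read 2 → write _, move left, go to q1
q1 | ___[1]_2   read 1 → write 2, move stay, go to q0
q0 | ___[2]_2   read 2 → write _, move left, go to q1
q1 | __[_]__2   read _ → write _, move left, go to q0
q0 | _[_]___2   read _ → write _, move left, go to qH
qH | [_]____2
At halt the head is at cell -3.

-3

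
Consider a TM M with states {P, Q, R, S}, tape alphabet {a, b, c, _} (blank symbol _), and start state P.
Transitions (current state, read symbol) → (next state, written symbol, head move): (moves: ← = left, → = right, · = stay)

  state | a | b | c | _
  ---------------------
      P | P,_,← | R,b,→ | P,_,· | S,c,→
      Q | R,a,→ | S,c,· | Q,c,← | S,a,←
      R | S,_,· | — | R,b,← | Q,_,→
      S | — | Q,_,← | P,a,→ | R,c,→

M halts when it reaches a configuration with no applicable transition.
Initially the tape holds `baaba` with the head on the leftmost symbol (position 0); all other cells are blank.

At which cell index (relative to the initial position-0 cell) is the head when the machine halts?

state=P head=0 tape=[b]aaba   (P,b)→(R,b,→)
state=R head=1 tape=b[a]aba   (R,a)→(S,_,·)
state=S head=1 tape=b[_]aba   (S,_)→(R,c,→)
state=R head=2 tape=bc[a]ba   (R,a)→(S,_,·)
state=S head=2 tape=bc[_]ba   (S,_)→(R,c,→)
state=R head=3 tape=bcc[b]a
At halt the head is at cell 3.

3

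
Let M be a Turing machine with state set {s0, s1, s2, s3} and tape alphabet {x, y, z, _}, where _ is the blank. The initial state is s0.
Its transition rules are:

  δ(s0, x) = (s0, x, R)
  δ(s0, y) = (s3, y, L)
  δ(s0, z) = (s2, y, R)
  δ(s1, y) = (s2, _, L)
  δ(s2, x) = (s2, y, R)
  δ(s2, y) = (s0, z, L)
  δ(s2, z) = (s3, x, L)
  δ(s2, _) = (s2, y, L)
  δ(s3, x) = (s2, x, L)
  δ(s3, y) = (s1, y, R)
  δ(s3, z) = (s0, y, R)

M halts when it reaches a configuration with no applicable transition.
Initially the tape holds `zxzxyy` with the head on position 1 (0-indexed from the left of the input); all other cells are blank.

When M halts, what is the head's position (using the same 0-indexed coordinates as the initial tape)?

-1

state=s0 head=1 tape=_z[x]zxyy   (s0,x)→(s0,x,R)
state=s0 head=2 tape=_zx[z]xyy   (s0,z)→(s2,y,R)
state=s2 head=3 tape=_zxy[x]yy   (s2,x)→(s2,y,R)
state=s2 head=4 tape=_zxyy[y]y   (s2,y)→(s0,z,L)
state=s0 head=3 tape=_zxy[y]zy   (s0,y)→(s3,y,L)
state=s3 head=2 tape=_zx[y]yzy   (s3,y)→(s1,y,R)
state=s1 head=3 tape=_zxy[y]zy   (s1,y)→(s2,_,L)
state=s2 head=2 tape=_zx[y]_zy   (s2,y)→(s0,z,L)
state=s0 head=1 tape=_z[x]z_zy   (s0,x)→(s0,x,R)
state=s0 head=2 tape=_zx[z]_zy   (s0,z)→(s2,y,R)
state=s2 head=3 tape=_zxy[_]zy   (s2,_)→(s2,y,L)
state=s2 head=2 tape=_zx[y]yzy   (s2,y)→(s0,z,L)
state=s0 head=1 tape=_z[x]zyzy   (s0,x)→(s0,x,R)
state=s0 head=2 tape=_zx[z]yzy   (s0,z)→(s2,y,R)
state=s2 head=3 tape=_zxy[y]zy   (s2,y)→(s0,z,L)
state=s0 head=2 tape=_zx[y]zzy   (s0,y)→(s3,y,L)
state=s3 head=1 tape=_z[x]yzzy   (s3,x)→(s2,x,L)
state=s2 head=0 tape=_[z]xyzzy   (s2,z)→(s3,x,L)
state=s3 head=-1 tape=[_]xxyzzy
At halt the head is at cell -1.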